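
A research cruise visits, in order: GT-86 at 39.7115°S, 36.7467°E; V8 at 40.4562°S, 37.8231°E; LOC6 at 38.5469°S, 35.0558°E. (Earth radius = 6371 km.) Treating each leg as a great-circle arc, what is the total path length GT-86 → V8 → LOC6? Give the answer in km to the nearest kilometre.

GT-86→V8: c = 0.019379 rad, d = 123.46 km
V8→LOC6: c = 0.049988 rad, d = 318.48 km
Total = 123.46 + 318.48 = 441.94 km

442 km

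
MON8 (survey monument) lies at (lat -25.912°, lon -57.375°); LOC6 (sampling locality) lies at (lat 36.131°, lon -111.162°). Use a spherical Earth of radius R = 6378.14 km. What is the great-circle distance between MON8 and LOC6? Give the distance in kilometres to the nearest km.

Δφ = 62.0430°,  Δλ = -53.7870°
a = sin²(Δφ/2) + cos φ₁ cos φ₂ sin²(Δλ/2) = 0.414236
c = 2·arcsin(√a) = 1.398416 rad = 80.1233°
d = R·c = 6378.14 × 1.398416 = 8919.3 km

8919 km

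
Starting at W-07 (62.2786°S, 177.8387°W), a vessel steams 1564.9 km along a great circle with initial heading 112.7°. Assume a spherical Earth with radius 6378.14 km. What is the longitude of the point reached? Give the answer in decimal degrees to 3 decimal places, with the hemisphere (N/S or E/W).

146.519°W

δ = d/R = 1564.9/6378.14 = 0.245354 rad
φ₂ = arcsin(sin φ₁ cos δ + cos φ₁ sin δ cos θ)
   = arcsin(-0.88522·0.97005 + 0.46517·0.24290·-0.38591) = -64.46372°
λ₂ = λ₁ + atan2(sin θ sin δ cos φ₁, cos δ − sin φ₁ sin φ₂) = -146.51873°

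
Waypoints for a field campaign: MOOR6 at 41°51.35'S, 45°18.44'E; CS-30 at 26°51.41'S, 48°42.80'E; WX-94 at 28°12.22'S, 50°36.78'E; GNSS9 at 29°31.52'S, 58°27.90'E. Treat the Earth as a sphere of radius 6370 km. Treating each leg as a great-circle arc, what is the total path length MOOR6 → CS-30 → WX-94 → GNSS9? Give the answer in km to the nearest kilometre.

2714 km

MOOR6: φ = -41.85583°, λ = +45.30733°
CS-30: φ = -26.85683°, λ = +48.71333°
WX-94: φ = -28.20367°, λ = +50.61300°
GNSS9: φ = -29.52533°, λ = +58.46500°
MOOR6→CS-30: c = 0.266279 rad, d = 1696.20 km
CS-30→WX-94: c = 0.037642 rad, d = 239.78 km
WX-94→GNSS9: c = 0.122188 rad, d = 778.34 km
Total = 1696.20 + 239.78 + 778.34 = 2714.31 km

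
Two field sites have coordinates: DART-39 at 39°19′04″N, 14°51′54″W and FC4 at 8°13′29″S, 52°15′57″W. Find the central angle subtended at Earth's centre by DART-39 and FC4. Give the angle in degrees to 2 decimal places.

58.83°

DART-39: φ = +39.31778°, λ = -14.86500°
FC4: φ = -8.22472°, λ = -52.26583°
Δφ = -47.5425°,  Δλ = -37.4008°
a = sin²(Δφ/2) + cos φ₁ cos φ₂ sin²(Δλ/2) = 0.241189
c = 2·arcsin(√a) = 1.026727 rad = 58.8271°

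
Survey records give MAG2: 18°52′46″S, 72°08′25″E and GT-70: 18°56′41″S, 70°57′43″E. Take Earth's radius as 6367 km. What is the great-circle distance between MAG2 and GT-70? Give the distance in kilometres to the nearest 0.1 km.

MAG2: φ = -18.87944°, λ = +72.14028°
GT-70: φ = -18.94472°, λ = +70.96194°
Δφ = -0.0653°,  Δλ = -1.1783°
a = sin²(Δφ/2) + cos φ₁ cos φ₂ sin²(Δλ/2) = 0.000095
c = 2·arcsin(√a) = 0.019489 rad = 1.1166°
d = R·c = 6367 × 0.019489 = 124.1 km

124.1 km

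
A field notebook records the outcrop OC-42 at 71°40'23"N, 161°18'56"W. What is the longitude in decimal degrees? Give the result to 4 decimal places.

161.3156°W

161° + 18′/60 + 56″/3600 = 161 + 0.30000 + 0.01556 = 161.3156°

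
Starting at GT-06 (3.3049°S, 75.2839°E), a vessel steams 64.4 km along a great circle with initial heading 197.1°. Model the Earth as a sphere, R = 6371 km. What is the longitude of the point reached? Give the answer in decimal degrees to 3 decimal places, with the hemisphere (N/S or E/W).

δ = d/R = 64.4/6371 = 0.010108 rad
φ₂ = arcsin(sin φ₁ cos δ + cos φ₁ sin δ cos θ)
   = arcsin(-0.05765·0.99995 + 0.99834·0.01011·-0.95579) = -3.85844°
λ₂ = λ₁ + atan2(sin θ sin δ cos φ₁, cos δ − sin φ₁ sin φ₂) = 75.11322°

75.113°E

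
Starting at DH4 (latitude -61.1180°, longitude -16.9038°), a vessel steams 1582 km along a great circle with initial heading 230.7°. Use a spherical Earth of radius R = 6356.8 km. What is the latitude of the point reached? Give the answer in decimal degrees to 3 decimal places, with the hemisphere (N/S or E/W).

67.517°S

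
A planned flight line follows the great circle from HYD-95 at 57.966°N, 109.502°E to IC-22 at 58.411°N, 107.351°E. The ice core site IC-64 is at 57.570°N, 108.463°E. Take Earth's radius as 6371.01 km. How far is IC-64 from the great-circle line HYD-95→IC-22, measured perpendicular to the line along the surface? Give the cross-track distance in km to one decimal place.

δ₁₃ = central angle HYD-95→IC-64 = 0.011887 rad  (haversine)
θ₁₃ = bearing HYD-95→IC-64 = 234.890°,  θ₁₂ = bearing HYD-95→IC-22 = 292.340°
dₓₜ = R·arcsin(sin δ₁₃ · sin(θ₁₃ − θ₁₂)) = 6371.01·arcsin(0.01189·sin(-57.450°)) = -63.837 km
|dₓₜ| = 63.837 km

63.8 km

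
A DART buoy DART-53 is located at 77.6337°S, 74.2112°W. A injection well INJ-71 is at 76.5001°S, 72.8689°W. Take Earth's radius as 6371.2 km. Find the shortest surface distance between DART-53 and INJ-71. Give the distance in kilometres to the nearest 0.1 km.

Δφ = 1.1336°,  Δλ = 1.3423°
a = sin²(Δφ/2) + cos φ₁ cos φ₂ sin²(Δλ/2) = 0.000105
c = 2·arcsin(√a) = 0.020467 rad = 1.1727°
d = R·c = 6371.2 × 0.020467 = 130.4 km

130.4 km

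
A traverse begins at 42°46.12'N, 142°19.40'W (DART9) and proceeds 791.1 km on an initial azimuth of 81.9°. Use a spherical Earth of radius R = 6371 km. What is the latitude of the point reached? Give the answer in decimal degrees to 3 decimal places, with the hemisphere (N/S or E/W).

DART9: φ = +42.76867°, λ = -142.32333°
δ = d/R = 791.1/6371 = 0.124172 rad
φ₂ = arcsin(sin φ₁ cos δ + cos φ₁ sin δ cos θ)
   = arcsin(0.67904·0.99230 + 0.73410·0.12385·0.14090) = 43.36335°
λ₂ = λ₁ + atan2(sin θ sin δ cos φ₁, cos δ − sin φ₁ sin φ₂) = -132.61346°

43.363°N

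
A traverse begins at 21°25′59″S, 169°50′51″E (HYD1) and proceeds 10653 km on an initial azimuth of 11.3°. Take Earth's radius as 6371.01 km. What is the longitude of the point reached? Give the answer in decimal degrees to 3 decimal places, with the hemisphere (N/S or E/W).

HYD1: φ = -21.43306°, λ = +169.84750°
δ = d/R = 10653/6371.01 = 1.672105 rad
φ₂ = arcsin(sin φ₁ cos δ + cos φ₁ sin δ cos θ)
   = arcsin(-0.36541·-0.10114 + 0.93085·0.99487·0.98061) = 70.92237°
λ₂ = λ₁ + atan2(sin θ sin δ cos φ₁, cos δ − sin φ₁ sin φ₂) = -153.53810°

153.538°W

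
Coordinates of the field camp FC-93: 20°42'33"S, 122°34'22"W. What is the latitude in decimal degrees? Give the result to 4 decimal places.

20° + 42′/60 + 33″/3600 = 20 + 0.70000 + 0.00917 = 20.7092°

20.7092°S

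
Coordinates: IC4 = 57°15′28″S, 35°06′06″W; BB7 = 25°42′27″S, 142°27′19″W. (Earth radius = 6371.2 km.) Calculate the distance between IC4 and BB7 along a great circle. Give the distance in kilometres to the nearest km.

8598 km

IC4: φ = -57.25778°, λ = -35.10167°
BB7: φ = -25.70750°, λ = -142.45528°
Δφ = 31.5503°,  Δλ = -107.3536°
a = sin²(Δφ/2) + cos φ₁ cos φ₂ sin²(Δλ/2) = 0.390249
c = 2·arcsin(√a) = 1.349493 rad = 77.3202°
d = R·c = 6371.2 × 1.349493 = 8597.9 km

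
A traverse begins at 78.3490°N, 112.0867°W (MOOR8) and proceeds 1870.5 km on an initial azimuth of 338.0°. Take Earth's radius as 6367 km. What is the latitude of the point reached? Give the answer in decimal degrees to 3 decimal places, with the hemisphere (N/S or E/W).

δ = d/R = 1870.5/6367 = 0.293780 rad
φ₂ = arcsin(sin φ₁ cos δ + cos φ₁ sin δ cos θ)
   = arcsin(0.97940·0.95716 + 0.20195·0.28957·0.92718) = 82.59307°
λ₂ = λ₁ + atan2(sin θ sin δ cos φ₁, cos δ − sin φ₁ sin φ₂) = 125.20675°

82.593°N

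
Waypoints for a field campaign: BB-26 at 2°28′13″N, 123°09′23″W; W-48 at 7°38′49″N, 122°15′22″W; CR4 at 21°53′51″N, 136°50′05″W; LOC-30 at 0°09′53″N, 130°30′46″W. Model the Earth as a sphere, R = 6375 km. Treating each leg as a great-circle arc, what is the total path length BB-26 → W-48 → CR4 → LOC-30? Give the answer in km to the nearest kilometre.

5325 km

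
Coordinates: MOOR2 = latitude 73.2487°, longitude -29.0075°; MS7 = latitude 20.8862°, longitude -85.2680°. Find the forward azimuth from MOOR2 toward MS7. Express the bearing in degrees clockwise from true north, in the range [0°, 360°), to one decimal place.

243.1°

Δλ = -56.2605°
y = sin Δλ · cos φ₂ = -0.776929
x = cos φ₁ sin φ₂ − sin φ₁ cos φ₂ cos Δλ = -0.394148
θ = atan2(y, x) = -116.8993° → 243.1007° (mod 360°)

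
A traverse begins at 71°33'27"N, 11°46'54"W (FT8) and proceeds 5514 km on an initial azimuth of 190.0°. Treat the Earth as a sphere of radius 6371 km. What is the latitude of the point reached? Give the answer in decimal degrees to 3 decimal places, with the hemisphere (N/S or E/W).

FT8: φ = +71.55750°, λ = -11.78167°
δ = d/R = 5514/6371 = 0.865484 rad
φ₂ = arcsin(sin φ₁ cos δ + cos φ₁ sin δ cos θ)
   = arcsin(0.94864·0.64827 + 0.31635·0.76141·-0.98481) = 22.19517°
λ₂ = λ₁ + atan2(sin θ sin δ cos φ₁, cos δ − sin φ₁ sin φ₂) = -19.99147°

22.195°N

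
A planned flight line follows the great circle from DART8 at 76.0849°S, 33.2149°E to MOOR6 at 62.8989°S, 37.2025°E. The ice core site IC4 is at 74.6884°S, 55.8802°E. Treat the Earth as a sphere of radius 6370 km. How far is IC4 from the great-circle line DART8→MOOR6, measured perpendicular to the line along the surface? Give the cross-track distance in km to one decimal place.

639.0 km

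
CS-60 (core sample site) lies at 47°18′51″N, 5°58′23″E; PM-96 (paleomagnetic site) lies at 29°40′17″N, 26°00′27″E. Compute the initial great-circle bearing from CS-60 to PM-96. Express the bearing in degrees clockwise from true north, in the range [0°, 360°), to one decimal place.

CS-60: φ = +47.31417°, λ = +5.97306°
PM-96: φ = +29.67139°, λ = +26.00750°
Δλ = 20.0344°
y = sin Δλ · cos φ₂ = 0.297665
x = cos φ₁ sin φ₂ − sin φ₁ cos φ₂ cos Δλ = -0.264432
θ = atan2(y, x) = 131.6164° → 131.6164° (mod 360°)

131.6°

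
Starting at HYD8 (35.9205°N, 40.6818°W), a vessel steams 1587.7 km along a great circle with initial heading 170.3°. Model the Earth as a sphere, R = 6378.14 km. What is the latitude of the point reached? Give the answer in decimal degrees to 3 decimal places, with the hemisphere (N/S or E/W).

21.834°N

δ = d/R = 1587.7/6378.14 = 0.248928 rad
φ₂ = arcsin(sin φ₁ cos δ + cos φ₁ sin δ cos θ)
   = arcsin(0.58666·0.96918 + 0.80983·0.24637·-0.98570) = 21.83390°
λ₂ = λ₁ + atan2(sin θ sin δ cos φ₁, cos δ − sin φ₁ sin φ₂) = -38.11881°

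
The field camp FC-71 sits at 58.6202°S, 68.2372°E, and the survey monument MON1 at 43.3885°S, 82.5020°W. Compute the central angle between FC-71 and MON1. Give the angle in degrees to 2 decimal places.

Δφ = 15.2317°,  Δλ = -150.7392°
a = sin²(Δφ/2) + cos φ₁ cos φ₂ sin²(Δλ/2) = 0.371828
c = 2·arcsin(√a) = 1.311559 rad = 75.1468°

75.15°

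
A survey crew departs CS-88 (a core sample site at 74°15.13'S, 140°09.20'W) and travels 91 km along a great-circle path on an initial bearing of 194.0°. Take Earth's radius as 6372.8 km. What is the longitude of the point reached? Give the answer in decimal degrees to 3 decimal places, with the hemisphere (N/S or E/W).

140.920°W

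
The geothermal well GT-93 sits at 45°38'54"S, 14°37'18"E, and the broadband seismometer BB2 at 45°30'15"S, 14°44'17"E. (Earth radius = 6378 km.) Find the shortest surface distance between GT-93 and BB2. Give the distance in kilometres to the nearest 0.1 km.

18.4 km

GT-93: φ = -45.64833°, λ = +14.62167°
BB2: φ = -45.50417°, λ = +14.73806°
Δφ = 0.1442°,  Δλ = 0.1164°
a = sin²(Δφ/2) + cos φ₁ cos φ₂ sin²(Δλ/2) = 0.000002
c = 2·arcsin(√a) = 0.002890 rad = 0.1656°
d = R·c = 6378 × 0.002890 = 18.4 km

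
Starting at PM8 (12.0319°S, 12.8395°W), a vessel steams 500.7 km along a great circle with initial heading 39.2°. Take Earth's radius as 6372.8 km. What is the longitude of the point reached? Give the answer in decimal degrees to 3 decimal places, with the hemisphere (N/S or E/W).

δ = d/R = 500.7/6372.8 = 0.078568 rad
φ₂ = arcsin(sin φ₁ cos δ + cos φ₁ sin δ cos θ)
   = arcsin(-0.20846·0.99692 + 0.97803·0.07849·0.77494) = -8.52992°
λ₂ = λ₁ + atan2(sin θ sin δ cos φ₁, cos δ − sin φ₁ sin φ₂) = -9.96427°

9.964°W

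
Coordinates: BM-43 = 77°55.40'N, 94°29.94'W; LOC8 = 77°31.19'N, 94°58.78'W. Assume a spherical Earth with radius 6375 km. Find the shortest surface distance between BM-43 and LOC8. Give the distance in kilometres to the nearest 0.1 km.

BM-43: φ = +77.92333°, λ = -94.49900°
LOC8: φ = +77.51983°, λ = -94.97967°
Δφ = -0.4035°,  Δλ = -0.4807°
a = sin²(Δφ/2) + cos φ₁ cos φ₂ sin²(Δλ/2) = 0.000013
c = 2·arcsin(√a) = 0.007265 rad = 0.4162°
d = R·c = 6375 × 0.007265 = 46.3 km

46.3 km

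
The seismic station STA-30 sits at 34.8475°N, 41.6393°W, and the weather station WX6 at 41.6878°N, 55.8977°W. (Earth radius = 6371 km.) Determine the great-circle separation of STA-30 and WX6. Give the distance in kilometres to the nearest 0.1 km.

1455.9 km

Δφ = 6.8403°,  Δλ = -14.2584°
a = sin²(Δφ/2) + cos φ₁ cos φ₂ sin²(Δλ/2) = 0.012999
c = 2·arcsin(√a) = 0.228521 rad = 13.0933°
d = R·c = 6371 × 0.228521 = 1455.9 km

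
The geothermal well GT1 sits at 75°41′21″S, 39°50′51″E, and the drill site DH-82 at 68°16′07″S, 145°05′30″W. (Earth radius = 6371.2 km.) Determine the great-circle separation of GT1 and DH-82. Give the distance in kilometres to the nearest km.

GT1: φ = -75.68917°, λ = +39.84750°
DH-82: φ = -68.26861°, λ = -145.09167°
Δφ = 7.4206°,  Δλ = 175.0608°
a = sin²(Δφ/2) + cos φ₁ cos φ₂ sin²(Δλ/2) = 0.095538
c = 2·arcsin(√a) = 0.628478 rad = 36.0091°
d = R·c = 6371.2 × 0.628478 = 4004.2 km

4004 km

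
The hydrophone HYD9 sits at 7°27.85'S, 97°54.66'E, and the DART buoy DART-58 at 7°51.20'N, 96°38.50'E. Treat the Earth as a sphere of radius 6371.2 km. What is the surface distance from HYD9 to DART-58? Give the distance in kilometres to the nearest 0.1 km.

HYD9: φ = -7.46417°, λ = +97.91100°
DART-58: φ = +7.85333°, λ = +96.64167°
Δφ = 15.3175°,  Δλ = -1.2693°
a = sin²(Δφ/2) + cos φ₁ cos φ₂ sin²(Δλ/2) = 0.017882
c = 2·arcsin(√a) = 0.268252 rad = 15.3697°
d = R·c = 6371.2 × 0.268252 = 1709.1 km

1709.1 km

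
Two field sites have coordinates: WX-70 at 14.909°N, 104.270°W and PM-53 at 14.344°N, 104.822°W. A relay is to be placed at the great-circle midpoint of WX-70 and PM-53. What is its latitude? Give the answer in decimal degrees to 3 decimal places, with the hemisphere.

Bx = cos φ₂ cos Δλ = 0.968781,  By = cos φ₂ sin Δλ = -0.009334
φₘ = atan2(sin φ₁ + sin φ₂, √((cos φ₁ + Bx)² + By²)) = 14.62666°
λₘ = λ₁ + atan2(By, cos φ₁ + Bx) = -104.54636°

14.627°N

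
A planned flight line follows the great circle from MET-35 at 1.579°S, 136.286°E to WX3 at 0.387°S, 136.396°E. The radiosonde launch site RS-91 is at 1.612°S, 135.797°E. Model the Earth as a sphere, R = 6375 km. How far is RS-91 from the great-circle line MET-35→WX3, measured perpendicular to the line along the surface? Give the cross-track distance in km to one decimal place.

δ₁₃ = central angle MET-35→RS-91 = 0.008551 rad  (haversine)
θ₁₃ = bearing MET-35→RS-91 = 266.131°,  θ₁₂ = bearing MET-35→WX3 = 5.273°
dₓₜ = R·arcsin(sin δ₁₃ · sin(θ₁₃ − θ₁₂)) = 6375·arcsin(0.00855·sin(260.858°)) = -53.819 km
|dₓₜ| = 53.819 km

53.8 km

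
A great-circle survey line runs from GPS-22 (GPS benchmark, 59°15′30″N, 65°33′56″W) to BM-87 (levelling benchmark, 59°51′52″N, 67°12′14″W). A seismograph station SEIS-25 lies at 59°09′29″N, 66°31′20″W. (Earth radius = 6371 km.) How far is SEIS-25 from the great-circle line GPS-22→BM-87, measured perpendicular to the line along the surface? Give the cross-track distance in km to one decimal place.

41.3 km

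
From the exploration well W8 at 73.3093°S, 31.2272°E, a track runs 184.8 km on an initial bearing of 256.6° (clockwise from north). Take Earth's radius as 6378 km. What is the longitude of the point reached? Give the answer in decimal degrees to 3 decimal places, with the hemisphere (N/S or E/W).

δ = d/R = 184.8/6378 = 0.028975 rad
φ₂ = arcsin(sin φ₁ cos δ + cos φ₁ sin δ cos θ)
   = arcsin(-0.95787·0.99958 + 0.28721·0.02897·-0.23175) = -73.61652°
λ₂ = λ₁ + atan2(sin θ sin δ cos φ₁, cos δ − sin φ₁ sin φ₂) = 25.49306°

25.493°E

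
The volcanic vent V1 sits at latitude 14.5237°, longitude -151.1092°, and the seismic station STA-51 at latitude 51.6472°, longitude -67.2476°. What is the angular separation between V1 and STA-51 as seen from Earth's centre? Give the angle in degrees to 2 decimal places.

Δφ = 37.1235°,  Δλ = 83.8616°
a = sin²(Δφ/2) + cos φ₁ cos φ₂ sin²(Δλ/2) = 0.369553
c = 2·arcsin(√a) = 1.306849 rad = 74.8769°

74.88°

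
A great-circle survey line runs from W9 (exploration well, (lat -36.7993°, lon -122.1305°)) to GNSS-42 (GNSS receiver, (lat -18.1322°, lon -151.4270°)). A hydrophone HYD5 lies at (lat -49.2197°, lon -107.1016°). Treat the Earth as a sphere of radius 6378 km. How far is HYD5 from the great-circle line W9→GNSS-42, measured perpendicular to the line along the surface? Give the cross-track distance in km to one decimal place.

781.4 km

δ₁₃ = central angle W9→HYD5 = 0.288379 rad  (haversine)
θ₁₃ = bearing W9→HYD5 = 143.449°,  θ₁₂ = bearing W9→GNSS-42 = 298.000°
dₓₜ = R·arcsin(sin δ₁₃ · sin(θ₁₃ − θ₁₂)) = 6378·arcsin(0.28440·sin(-154.551°)) = -781.410 km
|dₓₜ| = 781.410 km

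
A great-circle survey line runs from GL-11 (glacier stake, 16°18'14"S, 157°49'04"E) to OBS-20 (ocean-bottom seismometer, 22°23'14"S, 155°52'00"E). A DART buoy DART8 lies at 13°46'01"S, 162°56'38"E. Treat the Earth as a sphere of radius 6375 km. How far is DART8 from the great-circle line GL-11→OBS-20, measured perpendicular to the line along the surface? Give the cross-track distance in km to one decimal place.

GL-11: φ = -16.30389°, λ = +157.81778°
OBS-20: φ = -22.38722°, λ = +155.86667°
DART8: φ = -13.76694°, λ = +162.94389°
δ₁₃ = central angle GL-11→DART8 = 0.097080 rad  (haversine)
θ₁₃ = bearing GL-11→DART8 = 63.550°,  θ₁₂ = bearing GL-11→OBS-20 = 196.522°
dₓₜ = R·arcsin(sin δ₁₃ · sin(θ₁₃ − θ₁₂)) = 6375·arcsin(0.09693·sin(-132.972°)) = -452.496 km
|dₓₜ| = 452.496 km

452.5 km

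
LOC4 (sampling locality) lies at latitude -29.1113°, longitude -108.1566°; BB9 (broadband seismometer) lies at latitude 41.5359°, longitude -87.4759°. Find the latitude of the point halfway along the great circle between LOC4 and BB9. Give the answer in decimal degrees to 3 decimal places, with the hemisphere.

Bx = cos φ₂ cos Δλ = 0.700307,  By = cos φ₂ sin Δλ = 0.264354
φₘ = atan2(sin φ₁ + sin φ₂, √((cos φ₁ + Bx)² + By²)) = 6.31342°
λₘ = λ₁ + atan2(By, cos φ₁ + Bx) = -98.62261°

6.313°N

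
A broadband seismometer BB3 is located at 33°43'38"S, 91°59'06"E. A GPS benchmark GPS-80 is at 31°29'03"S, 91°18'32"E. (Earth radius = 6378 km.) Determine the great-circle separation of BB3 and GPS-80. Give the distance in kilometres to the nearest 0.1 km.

BB3: φ = -33.72722°, λ = +91.98500°
GPS-80: φ = -31.48417°, λ = +91.30889°
Δφ = 2.2431°,  Δλ = -0.6761°
a = sin²(Δφ/2) + cos φ₁ cos φ₂ sin²(Δλ/2) = 0.000408
c = 2·arcsin(√a) = 0.040391 rad = 2.3142°
d = R·c = 6378 × 0.040391 = 257.6 km

257.6 km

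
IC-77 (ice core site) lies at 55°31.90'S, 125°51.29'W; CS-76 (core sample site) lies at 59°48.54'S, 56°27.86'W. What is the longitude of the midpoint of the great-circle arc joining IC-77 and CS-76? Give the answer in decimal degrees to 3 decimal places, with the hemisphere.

93.499°W

IC-77: φ = -55.53167°, λ = -125.85483°
CS-76: φ = -59.80900°, λ = -56.46433°
Bx = cos φ₂ cos Δλ = 0.177014,  By = cos φ₂ sin Δλ = 0.470700
φₘ = atan2(sin φ₁ + sin φ₂, √((cos φ₁ + Bx)² + By²)) = -62.48960°
λₘ = λ₁ + atan2(By, cos φ₁ + Bx) = -93.49880°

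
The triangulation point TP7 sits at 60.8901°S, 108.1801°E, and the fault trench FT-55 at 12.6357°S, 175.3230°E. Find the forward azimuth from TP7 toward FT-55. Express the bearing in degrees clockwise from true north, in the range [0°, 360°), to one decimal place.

76.0°

Δλ = 67.1429°
y = sin Δλ · cos φ₂ = 0.899159
x = cos φ₁ sin φ₂ − sin φ₁ cos φ₂ cos Δλ = 0.224731
θ = atan2(y, x) = 75.9673° → 75.9673° (mod 360°)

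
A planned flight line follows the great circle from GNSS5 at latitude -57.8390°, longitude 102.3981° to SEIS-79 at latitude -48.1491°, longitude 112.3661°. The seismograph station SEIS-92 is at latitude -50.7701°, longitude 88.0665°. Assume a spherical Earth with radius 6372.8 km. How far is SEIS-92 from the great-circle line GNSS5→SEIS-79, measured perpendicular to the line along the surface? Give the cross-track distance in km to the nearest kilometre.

δ₁₃ = central angle GNSS5→SEIS-92 = 0.190433 rad  (haversine)
θ₁₃ = bearing GNSS5→SEIS-92 = 304.203°,  θ₁₂ = bearing GNSS5→SEIS-79 = 35.858°
dₓₜ = R·arcsin(sin δ₁₃ · sin(θ₁₃ − θ₁₂)) = 6372.8·arcsin(0.18928·sin(268.345°)) = -1213.081 km
|dₓₜ| = 1213.081 km

1213 km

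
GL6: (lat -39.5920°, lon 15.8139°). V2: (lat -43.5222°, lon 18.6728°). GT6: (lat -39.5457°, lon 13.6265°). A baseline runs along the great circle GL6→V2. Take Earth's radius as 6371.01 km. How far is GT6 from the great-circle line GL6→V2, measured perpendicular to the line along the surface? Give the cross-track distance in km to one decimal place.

δ₁₃ = central angle GL6→GT6 = 0.029440 rad  (haversine)
θ₁₃ = bearing GL6→GT6 = 270.876°,  θ₁₂ = bearing GL6→V2 = 152.379°
dₓₜ = R·arcsin(sin δ₁₃ · sin(θ₁₃ − θ₁₂)) = 6371.01·arcsin(0.02944·sin(118.497°)) = 164.831 km
|dₓₜ| = 164.831 km

164.8 km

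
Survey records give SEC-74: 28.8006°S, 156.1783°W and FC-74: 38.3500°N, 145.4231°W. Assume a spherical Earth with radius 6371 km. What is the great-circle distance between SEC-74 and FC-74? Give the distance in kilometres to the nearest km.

7550 km

Δφ = 67.1506°,  Δλ = 10.7552°
a = sin²(Δφ/2) + cos φ₁ cos φ₂ sin²(Δλ/2) = 0.311881
c = 2·arcsin(√a) = 1.185064 rad = 67.8991°
d = R·c = 6371 × 1.185064 = 7550.0 km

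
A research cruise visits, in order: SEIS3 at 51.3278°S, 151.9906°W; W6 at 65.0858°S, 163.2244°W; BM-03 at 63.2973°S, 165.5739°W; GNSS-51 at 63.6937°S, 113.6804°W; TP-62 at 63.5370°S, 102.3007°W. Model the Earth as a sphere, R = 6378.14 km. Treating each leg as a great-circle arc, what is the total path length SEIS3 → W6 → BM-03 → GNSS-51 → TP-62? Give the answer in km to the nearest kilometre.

SEIS3→W6: c = 0.260484 rad, d = 1661.40 km
W6→BM-03: c = 0.035954 rad, d = 229.32 km
BM-03→GNSS-51: c = 0.393092 rad, d = 2507.20 km
GNSS-51→TP-62: c = 0.088188 rad, d = 562.48 km
Total = 1661.40 + 229.32 + 2507.20 + 562.48 = 4960.40 km

4960 km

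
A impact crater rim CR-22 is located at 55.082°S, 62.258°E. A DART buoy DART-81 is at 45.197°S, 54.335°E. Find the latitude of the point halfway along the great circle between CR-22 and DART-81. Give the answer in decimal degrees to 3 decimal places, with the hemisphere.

Bx = cos φ₂ cos Δλ = 0.697945,  By = cos φ₂ sin Δλ = -0.097133
φₘ = atan2(sin φ₁ + sin φ₂, √((cos φ₁ + Bx)² + By²)) = -50.20619°
λₘ = λ₁ + atan2(By, cos φ₁ + Bx) = 57.88556°

50.206°S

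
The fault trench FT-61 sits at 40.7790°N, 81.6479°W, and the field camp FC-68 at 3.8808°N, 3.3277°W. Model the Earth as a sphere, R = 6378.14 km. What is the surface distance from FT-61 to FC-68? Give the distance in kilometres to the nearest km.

8753 km

Δφ = -36.8982°,  Δλ = 78.3202°
a = sin²(Δφ/2) + cos φ₁ cos φ₂ sin²(Δλ/2) = 0.401425
c = 2·arcsin(√a) = 1.372346 rad = 78.6297°
d = R·c = 6378.14 × 1.372346 = 8753.0 km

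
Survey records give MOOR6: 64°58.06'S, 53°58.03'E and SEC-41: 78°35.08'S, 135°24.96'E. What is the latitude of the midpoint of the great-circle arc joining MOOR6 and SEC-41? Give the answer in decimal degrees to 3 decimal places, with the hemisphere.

MOOR6: φ = -64.96767°, λ = +53.96717°
SEC-41: φ = -78.58467°, λ = +135.41600°
Bx = cos φ₂ cos Δλ = 0.029429,  By = cos φ₂ sin Δλ = 0.195719
φₘ = atan2(sin φ₁ + sin φ₂, √((cos φ₁ + Bx)² + By²)) = -75.35090°
λₘ = λ₁ + atan2(By, cos φ₁ + Bx) = 77.35435°

75.351°S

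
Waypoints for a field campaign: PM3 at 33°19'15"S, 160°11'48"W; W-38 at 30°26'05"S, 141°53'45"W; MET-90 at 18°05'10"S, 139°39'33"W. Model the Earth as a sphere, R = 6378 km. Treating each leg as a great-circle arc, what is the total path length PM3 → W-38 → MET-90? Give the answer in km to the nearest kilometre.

3150 km

PM3: φ = -33.32083°, λ = -160.19667°
W-38: φ = -30.43472°, λ = -141.89583°
MET-90: φ = -18.08611°, λ = -139.65917°
PM3→W-38: c = 0.275494 rad, d = 1757.10 km
W-38→MET-90: c = 0.218424 rad, d = 1393.11 km
Total = 1757.10 + 1393.11 = 3150.21 km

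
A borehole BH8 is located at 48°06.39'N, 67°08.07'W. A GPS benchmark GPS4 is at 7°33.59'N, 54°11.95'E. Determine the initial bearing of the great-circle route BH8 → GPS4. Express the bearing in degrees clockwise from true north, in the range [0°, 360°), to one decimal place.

60.9°

BH8: φ = +48.10650°, λ = -67.13450°
GPS4: φ = +7.55983°, λ = +54.19917°
Δλ = 121.3337°
y = sin Δλ · cos φ₂ = 0.846729
x = cos φ₁ sin φ₂ − sin φ₁ cos φ₂ cos Δλ = 0.471582
θ = atan2(y, x) = 60.8846° → 60.8846° (mod 360°)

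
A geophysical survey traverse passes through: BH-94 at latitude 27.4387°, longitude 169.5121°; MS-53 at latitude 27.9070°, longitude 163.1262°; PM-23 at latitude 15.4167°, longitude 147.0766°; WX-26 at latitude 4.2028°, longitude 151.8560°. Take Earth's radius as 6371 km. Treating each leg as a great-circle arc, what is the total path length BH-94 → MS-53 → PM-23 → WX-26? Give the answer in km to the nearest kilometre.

4142 km

BH-94→MS-53: c = 0.099032 rad, d = 630.94 km
MS-53→PM-23: c = 0.338880 rad, d = 2159.01 km
PM-23→WX-26: c = 0.212223 rad, d = 1352.08 km
Total = 630.94 + 2159.01 + 1352.08 = 4142.02 km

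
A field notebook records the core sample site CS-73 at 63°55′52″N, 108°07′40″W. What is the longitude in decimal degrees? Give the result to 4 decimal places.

108° + 7′/60 + 40″/3600 = 108 + 0.11667 + 0.01111 = 108.1278°

108.1278°W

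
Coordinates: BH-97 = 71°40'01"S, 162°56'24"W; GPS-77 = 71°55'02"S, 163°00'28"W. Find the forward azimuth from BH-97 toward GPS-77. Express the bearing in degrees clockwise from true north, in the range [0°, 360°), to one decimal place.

184.8°

BH-97: φ = -71.66694°, λ = -162.94000°
GPS-77: φ = -71.91722°, λ = -163.00778°
Δλ = -0.0678°
y = sin Δλ · cos φ₂ = -0.000367
x = cos φ₁ sin φ₂ − sin φ₁ cos φ₂ cos Δλ = -0.004368
θ = atan2(y, x) = -175.1954° → 184.8046° (mod 360°)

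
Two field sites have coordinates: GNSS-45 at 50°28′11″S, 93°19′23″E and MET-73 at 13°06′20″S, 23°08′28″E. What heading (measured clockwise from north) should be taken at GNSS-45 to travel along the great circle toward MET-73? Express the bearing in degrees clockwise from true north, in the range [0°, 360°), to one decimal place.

276.9°

GNSS-45: φ = -50.46972°, λ = +93.32306°
MET-73: φ = -13.10556°, λ = +23.14111°
Δλ = -70.1819°
y = sin Δλ · cos φ₂ = -0.916271
x = cos φ₁ sin φ₂ − sin φ₁ cos φ₂ cos Δλ = 0.110362
θ = atan2(y, x) = -83.1320° → 276.8680° (mod 360°)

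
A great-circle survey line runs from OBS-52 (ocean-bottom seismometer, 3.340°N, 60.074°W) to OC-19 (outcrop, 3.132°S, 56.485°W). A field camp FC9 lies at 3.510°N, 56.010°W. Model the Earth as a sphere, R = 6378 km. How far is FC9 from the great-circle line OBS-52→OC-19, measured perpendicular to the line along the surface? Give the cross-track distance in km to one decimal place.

δ₁₃ = central angle OBS-52→FC9 = 0.070866 rad  (haversine)
θ₁₃ = bearing OBS-52→FC9 = 87.480°,  θ₁₂ = bearing OBS-52→OC-19 = 150.966°
dₓₜ = R·arcsin(sin δ₁₃ · sin(θ₁₃ − θ₁₂)) = 6378·arcsin(0.07081·sin(-63.486°)) = -404.375 km
|dₓₜ| = 404.375 km

404.4 km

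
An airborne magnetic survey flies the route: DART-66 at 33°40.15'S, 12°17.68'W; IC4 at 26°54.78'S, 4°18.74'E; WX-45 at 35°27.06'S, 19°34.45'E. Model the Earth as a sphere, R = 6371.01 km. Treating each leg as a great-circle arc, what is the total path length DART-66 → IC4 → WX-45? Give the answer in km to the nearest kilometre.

3491 km

DART-66: φ = -33.66917°, λ = -12.29467°
IC4: φ = -26.91300°, λ = +4.31233°
WX-45: φ = -35.45100°, λ = +19.57417°
DART-66→IC4: c = 0.276193 rad, d = 1759.63 km
IC4→WX-45: c = 0.271759 rad, d = 1731.38 km
Total = 1759.63 + 1731.38 = 3491.01 km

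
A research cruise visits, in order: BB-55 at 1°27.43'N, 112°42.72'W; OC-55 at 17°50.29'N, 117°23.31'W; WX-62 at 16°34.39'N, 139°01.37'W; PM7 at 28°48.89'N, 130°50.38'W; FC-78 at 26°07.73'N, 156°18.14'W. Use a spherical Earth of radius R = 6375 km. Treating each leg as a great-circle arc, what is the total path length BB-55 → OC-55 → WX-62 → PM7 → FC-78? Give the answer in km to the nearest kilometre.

8321 km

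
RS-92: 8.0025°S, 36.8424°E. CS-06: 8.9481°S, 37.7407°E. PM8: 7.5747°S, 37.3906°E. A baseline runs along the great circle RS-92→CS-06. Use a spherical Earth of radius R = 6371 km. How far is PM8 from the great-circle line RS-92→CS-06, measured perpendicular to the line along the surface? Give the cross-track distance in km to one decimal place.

δ₁₃ = central angle RS-92→PM8 = 0.012067 rad  (haversine)
θ₁₃ = bearing RS-92→PM8 = 51.812°,  θ₁₂ = bearing RS-92→CS-06 = 136.849°
dₓₜ = R·arcsin(sin δ₁₃ · sin(θ₁₃ − θ₁₂)) = 6371·arcsin(0.01207·sin(-85.037°)) = -76.590 km
|dₓₜ| = 76.590 km

76.6 km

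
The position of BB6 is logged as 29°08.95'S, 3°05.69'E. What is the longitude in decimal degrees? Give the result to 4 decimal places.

3° + 5.69′/60 = 3 + 0.09483 = 3.0948°

3.0948°E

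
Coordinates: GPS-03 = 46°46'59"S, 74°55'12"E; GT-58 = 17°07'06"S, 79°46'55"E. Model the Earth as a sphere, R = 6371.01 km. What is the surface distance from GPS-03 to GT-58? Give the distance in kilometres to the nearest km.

GPS-03: φ = -46.78306°, λ = +74.92000°
GT-58: φ = -17.11833°, λ = +79.78194°
Δφ = 29.6647°,  Δλ = 4.8619°
a = sin²(Δφ/2) + cos φ₁ cos φ₂ sin²(Δλ/2) = 0.066709
c = 2·arcsin(√a) = 0.522485 rad = 29.9362°
d = R·c = 6371.01 × 0.522485 = 3328.8 km

3329 km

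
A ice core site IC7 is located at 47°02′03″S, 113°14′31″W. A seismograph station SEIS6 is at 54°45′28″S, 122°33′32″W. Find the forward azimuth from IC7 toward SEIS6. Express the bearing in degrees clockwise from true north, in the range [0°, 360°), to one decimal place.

IC7: φ = -47.03417°, λ = -113.24194°
SEIS6: φ = -54.75778°, λ = -122.55889°
Δλ = -9.3169°
y = sin Δλ · cos φ₂ = -0.093419
x = cos φ₁ sin φ₂ − sin φ₁ cos φ₂ cos Δλ = -0.139965
θ = atan2(y, x) = -146.2789° → 213.7211° (mod 360°)

213.7°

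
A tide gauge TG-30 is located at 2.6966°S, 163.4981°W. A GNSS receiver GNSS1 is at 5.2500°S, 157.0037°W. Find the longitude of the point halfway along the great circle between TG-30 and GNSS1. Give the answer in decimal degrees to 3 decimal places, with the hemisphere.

160.256°W

Bx = cos φ₂ cos Δλ = 0.989415,  By = cos φ₂ sin Δλ = 0.112632
φₘ = atan2(sin φ₁ + sin φ₂, √((cos φ₁ + Bx)² + By²)) = -3.97967°
λₘ = λ₁ + atan2(By, cos φ₁ + Bx) = -160.25593°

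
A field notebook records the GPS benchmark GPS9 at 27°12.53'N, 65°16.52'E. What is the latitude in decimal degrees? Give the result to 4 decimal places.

27.2088°N

27° + 12.53′/60 = 27 + 0.20883 = 27.2088°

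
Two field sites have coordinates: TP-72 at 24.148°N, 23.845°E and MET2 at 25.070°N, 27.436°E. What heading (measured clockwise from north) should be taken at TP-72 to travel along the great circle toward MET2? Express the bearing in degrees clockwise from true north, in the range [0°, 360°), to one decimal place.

73.5°

Δλ = 3.5910°
y = sin Δλ · cos φ₂ = 0.056733
x = cos φ₁ sin φ₂ − sin φ₁ cos φ₂ cos Δλ = 0.016819
θ = atan2(y, x) = 73.4873° → 73.4873° (mod 360°)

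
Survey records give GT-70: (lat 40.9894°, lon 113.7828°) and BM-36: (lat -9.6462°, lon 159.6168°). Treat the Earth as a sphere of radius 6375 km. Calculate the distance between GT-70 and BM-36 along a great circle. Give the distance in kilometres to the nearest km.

Δφ = -50.6356°,  Δλ = 45.8340°
a = sin²(Δφ/2) + cos φ₁ cos φ₂ sin²(Δλ/2) = 0.295712
c = 2·arcsin(√a) = 1.149903 rad = 65.8846°
d = R·c = 6375 × 1.149903 = 7330.6 km

7331 km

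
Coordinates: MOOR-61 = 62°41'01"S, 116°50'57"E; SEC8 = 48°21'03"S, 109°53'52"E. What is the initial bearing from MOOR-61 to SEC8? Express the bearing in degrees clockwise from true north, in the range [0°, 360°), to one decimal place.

341.7°

MOOR-61: φ = -62.68361°, λ = +116.84917°
SEC8: φ = -48.35083°, λ = +109.89778°
Δλ = -6.9514°
y = sin Δλ · cos φ₂ = -0.080431
x = cos φ₁ sin φ₂ − sin φ₁ cos φ₂ cos Δλ = 0.243213
θ = atan2(y, x) = -18.2991° → 341.7009° (mod 360°)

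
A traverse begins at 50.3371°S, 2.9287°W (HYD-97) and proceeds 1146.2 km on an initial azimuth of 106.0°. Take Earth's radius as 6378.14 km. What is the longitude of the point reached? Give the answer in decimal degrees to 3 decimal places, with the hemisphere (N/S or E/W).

δ = d/R = 1146.2/6378.14 = 0.179708 rad
φ₂ = arcsin(sin φ₁ cos δ + cos φ₁ sin δ cos θ)
   = arcsin(-0.76981·0.98390 + 0.63827·0.17874·-0.27564) = -52.07931°
λ₂ = λ₁ + atan2(sin θ sin δ cos φ₁, cos δ − sin φ₁ sin φ₂) = 13.30607°

13.306°E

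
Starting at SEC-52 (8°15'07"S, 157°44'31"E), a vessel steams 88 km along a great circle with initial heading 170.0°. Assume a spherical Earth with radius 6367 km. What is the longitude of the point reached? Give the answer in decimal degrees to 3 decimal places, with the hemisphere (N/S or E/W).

157.881°E

SEC-52: φ = -8.25194°, λ = +157.74194°
δ = d/R = 88/6367 = 0.013821 rad
φ₂ = arcsin(sin φ₁ cos δ + cos φ₁ sin δ cos θ)
   = arcsin(-0.14353·0.99990 + 0.98965·0.01382·-0.98481) = -9.03179°
λ₂ = λ₁ + atan2(sin θ sin δ cos φ₁, cos δ − sin φ₁ sin φ₂) = 157.88118°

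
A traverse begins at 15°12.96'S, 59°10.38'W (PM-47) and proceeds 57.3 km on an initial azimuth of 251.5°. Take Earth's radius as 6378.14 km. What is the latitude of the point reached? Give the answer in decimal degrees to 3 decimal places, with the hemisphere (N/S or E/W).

15.379°S

PM-47: φ = -15.21600°, λ = -59.17300°
δ = d/R = 57.3/6378.14 = 0.008984 rad
φ₂ = arcsin(sin φ₁ cos δ + cos φ₁ sin δ cos θ)
   = arcsin(-0.26246·0.99996 + 0.96494·0.00898·-0.31730) = -15.37876°
λ₂ = λ₁ + atan2(sin θ sin δ cos φ₁, cos δ − sin φ₁ sin φ₂) = -59.67926°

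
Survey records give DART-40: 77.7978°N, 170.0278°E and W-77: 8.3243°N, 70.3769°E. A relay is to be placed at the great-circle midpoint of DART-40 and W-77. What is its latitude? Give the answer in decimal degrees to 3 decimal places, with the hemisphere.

Bx = cos φ₂ cos Δλ = -0.165878,  By = cos φ₂ sin Δλ = -0.975461
φₘ = atan2(sin φ₁ + sin φ₂, √((cos φ₁ + Bx)² + By²)) = 48.97030°
λₘ = λ₁ + atan2(By, cos φ₁ + Bx) = 82.69746°

48.970°N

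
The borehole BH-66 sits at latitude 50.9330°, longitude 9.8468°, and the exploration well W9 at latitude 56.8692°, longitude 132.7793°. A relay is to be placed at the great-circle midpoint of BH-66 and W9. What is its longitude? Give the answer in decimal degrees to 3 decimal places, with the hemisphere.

63.862°E

Bx = cos φ₂ cos Δλ = -0.297133,  By = cos φ₂ sin Δλ = 0.458728
φₘ = atan2(sin φ₁ + sin φ₂, √((cos φ₁ + Bx)² + By²)) = 70.64467°
λₘ = λ₁ + atan2(By, cos φ₁ + Bx) = 63.86232°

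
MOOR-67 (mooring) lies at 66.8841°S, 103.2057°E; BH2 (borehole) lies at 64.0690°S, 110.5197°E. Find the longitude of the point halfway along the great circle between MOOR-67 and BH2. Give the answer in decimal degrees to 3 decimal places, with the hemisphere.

107.060°E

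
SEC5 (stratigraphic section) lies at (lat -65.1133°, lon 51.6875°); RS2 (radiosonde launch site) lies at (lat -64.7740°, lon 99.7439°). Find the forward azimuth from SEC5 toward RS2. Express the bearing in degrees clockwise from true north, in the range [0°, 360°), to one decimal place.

Δλ = 48.0564°
y = sin Δλ · cos φ₂ = 0.317001
x = cos φ₁ sin φ₂ − sin φ₁ cos φ₂ cos Δλ = -0.122280
θ = atan2(y, x) = 111.0936° → 111.0936° (mod 360°)

111.1°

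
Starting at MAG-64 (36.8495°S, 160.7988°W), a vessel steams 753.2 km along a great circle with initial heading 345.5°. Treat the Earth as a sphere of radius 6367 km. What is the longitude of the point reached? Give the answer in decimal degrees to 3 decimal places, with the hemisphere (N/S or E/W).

162.760°W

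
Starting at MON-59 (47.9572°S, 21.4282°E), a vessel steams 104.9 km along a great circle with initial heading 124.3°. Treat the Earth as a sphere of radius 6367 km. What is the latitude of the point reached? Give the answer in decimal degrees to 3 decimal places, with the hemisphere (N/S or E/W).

48.483°S

δ = d/R = 104.9/6367 = 0.016476 rad
φ₂ = arcsin(sin φ₁ cos δ + cos φ₁ sin δ cos θ)
   = arcsin(-0.74264·0.99986 + 0.66969·0.01647·-0.56353) = -48.48320°
λ₂ = λ₁ + atan2(sin θ sin δ cos φ₁, cos δ − sin φ₁ sin φ₂) = 22.60471°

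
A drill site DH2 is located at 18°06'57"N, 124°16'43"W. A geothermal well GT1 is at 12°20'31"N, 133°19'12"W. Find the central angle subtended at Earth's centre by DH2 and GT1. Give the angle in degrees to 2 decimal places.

10.46°

DH2: φ = +18.11583°, λ = -124.27861°
GT1: φ = +12.34194°, λ = -133.32000°
Δφ = -5.7739°,  Δλ = -9.0414°
a = sin²(Δφ/2) + cos φ₁ cos φ₂ sin²(Δλ/2) = 0.008305
c = 2·arcsin(√a) = 0.182514 rad = 10.4573°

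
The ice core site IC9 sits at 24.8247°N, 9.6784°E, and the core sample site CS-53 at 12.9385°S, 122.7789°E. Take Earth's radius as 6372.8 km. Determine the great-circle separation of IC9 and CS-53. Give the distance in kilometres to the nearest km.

12921 km

Δφ = -37.7632°,  Δλ = 113.1005°
a = sin²(Δφ/2) + cos φ₁ cos φ₂ sin²(Δλ/2) = 0.720528
c = 2·arcsin(√a) = 2.027571 rad = 116.1712°
d = R·c = 6372.8 × 2.027571 = 12921.3 km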